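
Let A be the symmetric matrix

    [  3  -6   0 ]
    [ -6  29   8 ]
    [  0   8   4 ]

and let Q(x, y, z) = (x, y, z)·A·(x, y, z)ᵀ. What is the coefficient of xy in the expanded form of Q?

-12

The coefficient of xy is A[1,2] + A[2,1] = 2·(-6) = -12.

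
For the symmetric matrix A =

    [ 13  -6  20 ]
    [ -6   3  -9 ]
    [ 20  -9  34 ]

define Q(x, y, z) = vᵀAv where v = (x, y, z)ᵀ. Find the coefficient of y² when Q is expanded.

The coefficient of y² is the diagonal entry A[2,2] = 3.

3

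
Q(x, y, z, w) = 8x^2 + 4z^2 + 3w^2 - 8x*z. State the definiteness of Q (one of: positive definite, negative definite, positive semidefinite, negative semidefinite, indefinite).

Write A = [[8, 0, -4, 0], [0, 0, 0, 0], [-4, 0, 4, 0], [0, 0, 0, 3]].
Congruent diagonalization of A (simultaneous row and column reduction) yields pivots 8, 0, 2, 3.
That gives 3 positive, 1 zero pivots.
Hence Q is positive semidefinite.

positive semidefinite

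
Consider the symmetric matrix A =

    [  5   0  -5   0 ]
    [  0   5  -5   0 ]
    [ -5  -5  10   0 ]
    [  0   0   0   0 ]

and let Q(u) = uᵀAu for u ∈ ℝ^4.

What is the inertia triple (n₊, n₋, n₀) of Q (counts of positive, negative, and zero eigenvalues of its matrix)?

Applying the same elementary operations to the rows and columns of A produces a congruent diagonal matrix with entries 5, 5, 0, 0.
That gives 2 positive, 2 zero pivots.

(2, 0, 2)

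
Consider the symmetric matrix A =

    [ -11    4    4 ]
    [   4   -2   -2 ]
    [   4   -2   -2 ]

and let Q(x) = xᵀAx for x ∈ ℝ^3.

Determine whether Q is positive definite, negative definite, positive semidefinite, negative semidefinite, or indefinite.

negative semidefinite

Row-reducing A symmetrically gives the diagonal entries -11, -6/11, 0.
So there are 2 negative, 1 zero pivots.
Hence Q is negative semidefinite.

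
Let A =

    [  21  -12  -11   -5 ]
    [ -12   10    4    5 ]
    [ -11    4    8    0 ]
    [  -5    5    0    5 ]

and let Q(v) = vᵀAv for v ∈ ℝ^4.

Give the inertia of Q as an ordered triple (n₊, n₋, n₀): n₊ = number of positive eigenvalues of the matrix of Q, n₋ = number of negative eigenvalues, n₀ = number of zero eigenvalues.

(4, 0, 0)

Applying the same elementary operations to the rows and columns of A produces a congruent diagonal matrix with entries 21, 22/7, 19/33, 15/38.
That gives 4 positive pivots.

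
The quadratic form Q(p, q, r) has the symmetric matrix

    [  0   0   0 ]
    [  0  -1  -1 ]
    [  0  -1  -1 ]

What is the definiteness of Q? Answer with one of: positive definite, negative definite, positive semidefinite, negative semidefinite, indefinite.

negative semidefinite

Row-reducing A symmetrically gives the diagonal entries 0, -1, 0.
That gives 1 negative, 2 zero pivots.
Hence Q is negative semidefinite.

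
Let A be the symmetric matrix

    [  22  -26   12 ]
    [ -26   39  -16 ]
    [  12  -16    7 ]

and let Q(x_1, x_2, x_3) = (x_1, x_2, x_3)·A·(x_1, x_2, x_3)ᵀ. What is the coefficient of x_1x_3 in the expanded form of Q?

24

The coefficient of x_1x_3 is A[1,3] + A[3,1] = 2·12 = 24.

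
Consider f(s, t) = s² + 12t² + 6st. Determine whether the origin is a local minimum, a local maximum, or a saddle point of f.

The Hessian at the origin is H = [[2, 6], [6, 24]].
det H = 2·24 − (6)² = 12 > 0 and H[1,1] = 2 > 0, so H is positive definite.
Therefore the origin is a local minimum.

local minimum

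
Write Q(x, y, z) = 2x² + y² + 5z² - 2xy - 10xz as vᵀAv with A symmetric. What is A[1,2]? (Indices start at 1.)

The coefficient of x·y in Q is -2. For a symmetric A this equals A[1,2] + A[2,1] = 2·A[1,2].
So A[1,2] = -2/2 = -1.

-1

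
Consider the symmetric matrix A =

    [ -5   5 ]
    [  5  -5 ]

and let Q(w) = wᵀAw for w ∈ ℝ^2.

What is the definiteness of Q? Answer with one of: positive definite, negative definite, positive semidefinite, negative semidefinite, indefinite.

For the 2×2 matrix [[-5, 5], [5, -5]]: det = -5·-5 − (5)² = 0, trace = -10.
det = 0 so one eigenvalue is zero; the form is semidefinite with the sign of the trace.

negative semidefinite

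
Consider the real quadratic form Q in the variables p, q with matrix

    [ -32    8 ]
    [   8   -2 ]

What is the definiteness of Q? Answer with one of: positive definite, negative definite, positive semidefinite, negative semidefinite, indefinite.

negative semidefinite

Applying the same elementary operations to the rows and columns of A produces a congruent diagonal matrix with entries -32, 0.
So there are 1 negative, 1 zero pivots.
Hence Q is negative semidefinite.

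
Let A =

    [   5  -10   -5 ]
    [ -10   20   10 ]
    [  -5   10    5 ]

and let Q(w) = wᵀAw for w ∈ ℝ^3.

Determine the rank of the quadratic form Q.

1

Row-reducing A symmetrically gives the diagonal entries 5, 0, 0.
Counting signs: 1 positive, 2 zero.
The rank is the number of nonzero pivots: 1.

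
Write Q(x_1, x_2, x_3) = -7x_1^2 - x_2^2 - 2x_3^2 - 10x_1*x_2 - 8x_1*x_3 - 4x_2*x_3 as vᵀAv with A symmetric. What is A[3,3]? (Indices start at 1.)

The coefficient of x_3^2 in Q is -2, and that is exactly A[3,3].

-2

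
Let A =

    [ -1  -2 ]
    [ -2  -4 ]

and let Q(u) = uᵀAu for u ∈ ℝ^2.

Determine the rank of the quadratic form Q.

1

Applying the same elementary operations to the rows and columns of A produces a congruent diagonal matrix with entries -1, 0.
Counting signs: 1 negative, 1 zero.
The rank is the number of nonzero pivots: 1.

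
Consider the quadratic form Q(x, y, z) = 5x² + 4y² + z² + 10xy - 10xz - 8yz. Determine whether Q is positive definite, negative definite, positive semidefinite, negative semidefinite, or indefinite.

Write A = [[5, 5, -5], [5, 4, -4], [-5, -4, 1]].
Symmetric row and column elimination reduces A to a congruent diagonal form with pivots 5, -1, -3.
That gives 1 positive, 2 negative pivots.
Hence Q is indefinite.

indefinite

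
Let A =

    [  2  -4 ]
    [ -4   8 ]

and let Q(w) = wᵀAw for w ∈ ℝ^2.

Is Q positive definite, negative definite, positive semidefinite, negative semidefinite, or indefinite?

For the 2×2 matrix [[2, -4], [-4, 8]]: det = 2·8 − (-4)² = 0, trace = 10.
det = 0 so one eigenvalue is zero; the form is semidefinite with the sign of the trace.

positive semidefinite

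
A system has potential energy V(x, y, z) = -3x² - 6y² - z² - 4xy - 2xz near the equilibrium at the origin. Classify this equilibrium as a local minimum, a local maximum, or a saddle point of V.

The Hessian at the origin is H = [[-6, -4, -2], [-4, -12, 0], [-2, 0, -2]].
An LDLᵀ factorisation of H has diagonal entries -6, -28/3, -8/7.
Counting signs: 3 negative.
H is negative definite, so the origin is a strict local maximum.

local maximum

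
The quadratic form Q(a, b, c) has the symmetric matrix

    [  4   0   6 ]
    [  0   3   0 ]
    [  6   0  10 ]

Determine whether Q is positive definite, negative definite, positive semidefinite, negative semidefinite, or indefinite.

positive definite

An LDLᵀ factorisation of A has diagonal entries 4, 3, 1.
So there are 3 positive pivots.
Hence Q is positive definite.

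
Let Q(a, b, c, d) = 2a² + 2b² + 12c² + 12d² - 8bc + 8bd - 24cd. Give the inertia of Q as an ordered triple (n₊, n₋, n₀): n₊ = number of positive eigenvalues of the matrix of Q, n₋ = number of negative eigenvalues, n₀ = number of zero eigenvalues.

The symmetric matrix is A = [[2, 0, 0, 0], [0, 2, -4, 4], [0, -4, 12, -12], [0, 4, -12, 12]].
Congruent diagonalization of A (simultaneous row and column reduction) yields pivots 2, 2, 4, 0.
Counting signs: 3 positive, 1 zero.

(3, 0, 1)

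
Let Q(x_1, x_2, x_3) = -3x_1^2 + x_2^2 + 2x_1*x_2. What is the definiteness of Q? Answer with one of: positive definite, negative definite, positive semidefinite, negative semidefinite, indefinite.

The symmetric matrix is A = [[-3, 1, 0], [1, 1, 0], [0, 0, 0]].
Symmetric row and column elimination reduces A to a congruent diagonal form with pivots -3, 4/3, 0.
Counting signs: 1 positive, 1 negative, 1 zero.
Hence Q is indefinite.

indefinite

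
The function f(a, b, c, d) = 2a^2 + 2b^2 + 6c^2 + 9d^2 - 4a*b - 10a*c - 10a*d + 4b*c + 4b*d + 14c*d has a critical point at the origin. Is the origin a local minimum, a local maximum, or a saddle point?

The Hessian at the origin is H = [[4, -4, -10, -10], [-4, 4, 4, 4], [-10, 4, 12, 14], [-10, 4, 14, 18]].
H is indefinite, so the origin is a saddle point.

saddle point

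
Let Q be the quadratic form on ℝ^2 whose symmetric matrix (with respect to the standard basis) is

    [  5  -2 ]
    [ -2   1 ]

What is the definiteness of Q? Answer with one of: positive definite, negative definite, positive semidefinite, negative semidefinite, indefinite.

positive definite

Congruent diagonalization of A (simultaneous row and column reduction) yields pivots 5, 1/5.
That gives 2 positive pivots.
Hence Q is positive definite.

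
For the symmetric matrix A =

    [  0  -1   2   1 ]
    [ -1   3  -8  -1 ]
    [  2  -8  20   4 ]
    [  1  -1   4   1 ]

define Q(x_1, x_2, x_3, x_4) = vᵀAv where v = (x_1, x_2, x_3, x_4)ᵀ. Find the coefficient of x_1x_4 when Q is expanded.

2

The coefficient of x_1x_4 is A[1,4] + A[4,1] = 2·1 = 2.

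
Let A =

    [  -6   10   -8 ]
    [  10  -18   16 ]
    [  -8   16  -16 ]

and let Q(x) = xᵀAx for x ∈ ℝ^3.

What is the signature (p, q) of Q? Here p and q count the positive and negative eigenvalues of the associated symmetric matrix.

(0, 2)

Symmetric row and column elimination reduces A to a congruent diagonal form with pivots -6, -4/3, 0.
That gives 2 negative, 1 zero pivots.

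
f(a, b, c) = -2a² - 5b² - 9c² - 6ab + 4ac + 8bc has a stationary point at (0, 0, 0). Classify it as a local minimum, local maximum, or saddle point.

local maximum

The Hessian at the origin is H = [[-4, -6, 4], [-6, -10, 8], [4, 8, -18]].
Symmetric row and column elimination reduces H to a congruent diagonal form with pivots -4, -1, -10.
Counting signs: 3 negative.
H is negative definite, so the origin is a strict local maximum.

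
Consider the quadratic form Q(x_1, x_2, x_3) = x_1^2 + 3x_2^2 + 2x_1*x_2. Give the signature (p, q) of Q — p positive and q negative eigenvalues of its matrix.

The associated matrix is A = [[1, 1, 0], [1, 3, 0], [0, 0, 0]].
Row-reducing A symmetrically gives the diagonal entries 1, 2, 0.
That gives 2 positive, 1 zero pivots.

(2, 0)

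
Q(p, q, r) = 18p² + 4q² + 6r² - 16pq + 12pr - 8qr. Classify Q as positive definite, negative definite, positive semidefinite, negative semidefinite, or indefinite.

The symmetric matrix is A = [[18, -8, 6], [-8, 4, -4], [6, -4, 6]].
Row-reducing A symmetrically gives the diagonal entries 18, 4/9, 0.
That gives 2 positive, 1 zero pivots.
Hence Q is positive semidefinite.

positive semidefinite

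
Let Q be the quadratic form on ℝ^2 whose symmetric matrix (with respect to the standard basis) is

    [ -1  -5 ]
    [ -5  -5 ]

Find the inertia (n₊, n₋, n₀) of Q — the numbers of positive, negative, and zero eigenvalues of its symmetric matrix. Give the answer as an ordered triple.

Symmetric row and column elimination reduces A to a congruent diagonal form with pivots -1, 20.
So there are 1 positive, 1 negative pivots.

(1, 1, 0)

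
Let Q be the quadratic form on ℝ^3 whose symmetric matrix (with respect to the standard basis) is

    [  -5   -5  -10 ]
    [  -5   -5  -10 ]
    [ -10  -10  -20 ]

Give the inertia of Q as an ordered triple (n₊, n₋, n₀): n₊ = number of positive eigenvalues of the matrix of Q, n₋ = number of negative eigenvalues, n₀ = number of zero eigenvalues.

(0, 1, 2)

Symmetric row and column elimination reduces A to a congruent diagonal form with pivots -5, 0, 0.
That gives 1 negative, 2 zero pivots.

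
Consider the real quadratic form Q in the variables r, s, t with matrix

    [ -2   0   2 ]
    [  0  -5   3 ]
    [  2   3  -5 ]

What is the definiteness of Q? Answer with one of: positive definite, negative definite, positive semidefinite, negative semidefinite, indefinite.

Leading principal minors: Δ_1 = -2, Δ_2 = 10, Δ_3 = -12.
The signs alternate starting with Δ_1 < 0, so by Sylvester's criterion Q is negative definite.

negative definite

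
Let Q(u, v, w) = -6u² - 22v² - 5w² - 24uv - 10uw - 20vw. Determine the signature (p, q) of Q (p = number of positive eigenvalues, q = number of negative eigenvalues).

(1, 2)

The associated matrix is A = [[-6, -12, -5], [-12, -22, -10], [-5, -10, -5]].
Applying the same elementary operations to the rows and columns of A produces a congruent diagonal matrix with entries -6, 2, -5/6.
So there are 1 positive, 2 negative pivots.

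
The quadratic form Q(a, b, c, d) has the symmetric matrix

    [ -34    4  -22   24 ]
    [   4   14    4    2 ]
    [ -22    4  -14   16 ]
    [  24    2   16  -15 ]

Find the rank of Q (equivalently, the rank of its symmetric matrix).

4

Row-reducing A symmetrically gives the diagonal entries -34, 246/17, 4/41, 1/3.
That gives 3 positive, 1 negative pivots.
The rank is the number of nonzero pivots: 4.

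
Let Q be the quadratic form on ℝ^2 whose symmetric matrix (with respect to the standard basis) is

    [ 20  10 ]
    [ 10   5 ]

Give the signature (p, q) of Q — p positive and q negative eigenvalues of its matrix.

Congruent diagonalization of A (simultaneous row and column reduction) yields pivots 20, 0.
So there are 1 positive, 1 zero pivots.

(1, 0)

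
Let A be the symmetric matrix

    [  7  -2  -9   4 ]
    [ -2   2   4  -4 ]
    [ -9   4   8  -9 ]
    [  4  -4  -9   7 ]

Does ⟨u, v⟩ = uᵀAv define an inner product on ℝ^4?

no

An LDLᵀ factorisation of A has diagonal entries 7, 10/7, -5, -4/5.
Counting signs: 2 positive, 2 negative.
Hence Q is indefinite.
⟨·,·⟩ is an inner product exactly when A is positive definite.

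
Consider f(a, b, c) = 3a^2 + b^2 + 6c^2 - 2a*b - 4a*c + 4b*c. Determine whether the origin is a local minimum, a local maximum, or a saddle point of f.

local minimum

The Hessian at the origin is H = [[6, -2, -4], [-2, 2, 4], [-4, 4, 12]].
Applying the same elementary operations to the rows and columns of H produces a congruent diagonal matrix with entries 6, 4/3, 4.
That gives 3 positive pivots.
H is positive definite, so the origin is a strict local minimum.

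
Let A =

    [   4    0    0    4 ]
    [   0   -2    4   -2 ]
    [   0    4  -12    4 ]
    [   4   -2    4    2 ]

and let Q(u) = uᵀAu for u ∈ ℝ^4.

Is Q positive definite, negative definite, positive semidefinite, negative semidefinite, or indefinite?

Symmetric row and column elimination reduces A to a congruent diagonal form with pivots 4, -2, -4, 0.
That gives 1 positive, 2 negative, 1 zero pivots.
Hence Q is indefinite.

indefinite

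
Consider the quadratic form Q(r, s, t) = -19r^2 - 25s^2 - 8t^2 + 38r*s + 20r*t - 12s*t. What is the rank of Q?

3

The associated matrix is A = [[-19, 19, 10], [19, -25, -6], [10, -6, -8]].
Congruent diagonalization of A (simultaneous row and column reduction) yields pivots -19, -6, -4/57.
That gives 3 negative pivots.
The rank is the number of nonzero pivots: 3.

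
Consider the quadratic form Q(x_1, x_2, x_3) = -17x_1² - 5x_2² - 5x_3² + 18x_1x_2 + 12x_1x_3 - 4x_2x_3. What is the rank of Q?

The symmetric matrix is A = [[-17, 9, 6], [9, -5, -2], [6, -2, -5]].
Congruent diagonalization of A (simultaneous row and column reduction) yields pivots -17, -4/17, 3.
Counting signs: 1 positive, 2 negative.
The rank is the number of nonzero pivots: 3.

3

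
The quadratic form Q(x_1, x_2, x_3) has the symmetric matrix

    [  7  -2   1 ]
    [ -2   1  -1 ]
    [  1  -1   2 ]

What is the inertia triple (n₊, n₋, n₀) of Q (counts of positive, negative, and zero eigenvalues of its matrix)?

Congruent diagonalization of A (simultaneous row and column reduction) yields pivots 7, 3/7, 2/3.
That gives 3 positive pivots.

(3, 0, 0)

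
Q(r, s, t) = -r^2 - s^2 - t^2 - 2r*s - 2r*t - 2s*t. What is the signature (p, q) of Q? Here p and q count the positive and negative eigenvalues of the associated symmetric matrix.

(0, 1)

The symmetric matrix is A = [[-1, -1, -1], [-1, -1, -1], [-1, -1, -1]].
Symmetric row and column elimination reduces A to a congruent diagonal form with pivots -1, 0, 0.
Counting signs: 1 negative, 2 zero.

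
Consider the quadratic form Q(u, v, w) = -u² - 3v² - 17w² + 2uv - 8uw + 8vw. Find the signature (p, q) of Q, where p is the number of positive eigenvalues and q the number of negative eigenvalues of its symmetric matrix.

The associated matrix is A = [[-1, 1, -4], [1, -3, 4], [-4, 4, -17]].
Congruent diagonalization of A (simultaneous row and column reduction) yields pivots -1, -2, -1.
Counting signs: 3 negative.

(0, 3)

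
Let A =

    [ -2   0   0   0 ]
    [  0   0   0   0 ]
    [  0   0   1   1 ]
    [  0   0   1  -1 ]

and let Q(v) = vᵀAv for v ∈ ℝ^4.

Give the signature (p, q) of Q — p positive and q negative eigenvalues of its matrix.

(1, 2)

Congruent diagonalization of A (simultaneous row and column reduction) yields pivots -2, 0, 1, -2.
So there are 1 positive, 2 negative, 1 zero pivots.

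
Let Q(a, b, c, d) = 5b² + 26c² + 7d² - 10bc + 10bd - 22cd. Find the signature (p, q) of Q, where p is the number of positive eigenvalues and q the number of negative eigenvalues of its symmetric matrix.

The associated matrix is A = [[0, 0, 0, 0], [0, 5, -5, 5], [0, -5, 26, -11], [0, 5, -11, 7]].
Applying the same elementary operations to the rows and columns of A produces a congruent diagonal matrix with entries 0, 5, 21, 2/7.
That gives 3 positive, 1 zero pivots.

(3, 0)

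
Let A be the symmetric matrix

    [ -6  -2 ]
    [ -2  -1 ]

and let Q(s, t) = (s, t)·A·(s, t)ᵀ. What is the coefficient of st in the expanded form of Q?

-4

The coefficient of st is A[1,2] + A[2,1] = 2·(-2) = -4.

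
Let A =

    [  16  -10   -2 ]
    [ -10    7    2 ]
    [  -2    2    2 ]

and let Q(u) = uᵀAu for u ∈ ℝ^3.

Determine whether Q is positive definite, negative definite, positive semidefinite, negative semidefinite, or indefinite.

An LDLᵀ factorisation of A has diagonal entries 16, 3/4, 1.
So there are 3 positive pivots.
Hence Q is positive definite.

positive definite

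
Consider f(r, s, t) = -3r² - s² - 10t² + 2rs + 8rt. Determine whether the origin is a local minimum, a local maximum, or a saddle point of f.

The Hessian at the origin is H = [[-6, 2, 8], [2, -2, 0], [8, 0, -20]].
Congruent diagonalization of H (simultaneous row and column reduction) yields pivots -6, -4/3, -4.
That gives 3 negative pivots.
H is negative definite, so the origin is a strict local maximum.

local maximum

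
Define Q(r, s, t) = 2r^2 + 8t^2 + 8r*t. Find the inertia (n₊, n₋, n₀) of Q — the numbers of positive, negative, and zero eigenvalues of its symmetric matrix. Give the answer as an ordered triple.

(1, 0, 2)

The associated matrix is A = [[2, 0, 4], [0, 0, 0], [4, 0, 8]].
Congruent diagonalization of A (simultaneous row and column reduction) yields pivots 2, 0, 0.
Counting signs: 1 positive, 2 zero.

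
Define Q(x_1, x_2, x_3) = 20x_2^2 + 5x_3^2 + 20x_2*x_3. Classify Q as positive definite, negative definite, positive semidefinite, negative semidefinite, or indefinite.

The associated matrix is A = [[0, 0, 0], [0, 20, 10], [0, 10, 5]].
Row-reducing A symmetrically gives the diagonal entries 0, 20, 0.
So there are 1 positive, 2 zero pivots.
Hence Q is positive semidefinite.

positive semidefinite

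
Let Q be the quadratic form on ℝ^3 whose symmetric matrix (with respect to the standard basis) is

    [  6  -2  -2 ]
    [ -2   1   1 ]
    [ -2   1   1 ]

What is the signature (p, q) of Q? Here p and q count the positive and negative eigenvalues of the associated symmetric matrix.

(2, 0)

Symmetric row and column elimination reduces A to a congruent diagonal form with pivots 6, 1/3, 0.
So there are 2 positive, 1 zero pivots.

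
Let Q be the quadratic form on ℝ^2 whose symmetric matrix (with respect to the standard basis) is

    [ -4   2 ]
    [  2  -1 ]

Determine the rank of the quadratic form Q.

1

Row-reducing A symmetrically gives the diagonal entries -4, 0.
So there are 1 negative, 1 zero pivots.
The rank is the number of nonzero pivots: 1.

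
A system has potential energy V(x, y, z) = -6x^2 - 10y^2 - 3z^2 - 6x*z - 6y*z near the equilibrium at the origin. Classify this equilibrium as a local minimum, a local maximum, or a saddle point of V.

local maximum

The Hessian at the origin is H = [[-12, 0, -6], [0, -20, -6], [-6, -6, -6]].
Row-reducing H symmetrically gives the diagonal entries -12, -20, -6/5.
Counting signs: 3 negative.
H is negative definite, so the origin is a strict local maximum.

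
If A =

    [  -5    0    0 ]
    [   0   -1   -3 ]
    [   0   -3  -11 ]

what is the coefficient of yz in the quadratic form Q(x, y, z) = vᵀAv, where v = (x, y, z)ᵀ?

-6

The coefficient of yz is A[2,3] + A[3,2] = 2·(-3) = -6.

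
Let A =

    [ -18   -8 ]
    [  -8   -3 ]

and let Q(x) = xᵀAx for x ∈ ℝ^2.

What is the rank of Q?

2

Applying the same elementary operations to the rows and columns of A produces a congruent diagonal matrix with entries -18, 5/9.
So there are 1 positive, 1 negative pivots.
The rank is the number of nonzero pivots: 2.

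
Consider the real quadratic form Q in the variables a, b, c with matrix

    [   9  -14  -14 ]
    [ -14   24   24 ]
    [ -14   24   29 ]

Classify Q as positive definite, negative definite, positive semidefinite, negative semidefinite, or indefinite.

Leading principal minors: Δ_1 = 9, Δ_2 = 20, Δ_3 = 100.
All leading principal minors are positive, so by Sylvester's criterion Q is positive definite.

positive definite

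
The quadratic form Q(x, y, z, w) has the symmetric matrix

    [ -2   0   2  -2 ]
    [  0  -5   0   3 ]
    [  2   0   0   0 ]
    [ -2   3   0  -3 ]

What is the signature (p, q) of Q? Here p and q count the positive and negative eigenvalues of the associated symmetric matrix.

(1, 3)

Row-reducing A symmetrically gives the diagonal entries -2, -5, 2, -6/5.
Counting signs: 1 positive, 3 negative.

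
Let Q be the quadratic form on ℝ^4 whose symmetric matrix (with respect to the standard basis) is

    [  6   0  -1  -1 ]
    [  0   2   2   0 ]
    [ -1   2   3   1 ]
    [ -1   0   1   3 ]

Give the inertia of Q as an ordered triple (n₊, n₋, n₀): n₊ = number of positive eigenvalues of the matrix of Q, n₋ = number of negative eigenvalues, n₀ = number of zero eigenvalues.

Row-reducing A symmetrically gives the diagonal entries 6, 2, 5/6, 2.
That gives 4 positive pivots.

(4, 0, 0)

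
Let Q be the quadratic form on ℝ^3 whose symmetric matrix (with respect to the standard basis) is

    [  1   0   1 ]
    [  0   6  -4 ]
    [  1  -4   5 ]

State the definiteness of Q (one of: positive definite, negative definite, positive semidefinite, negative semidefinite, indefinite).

Leading principal minors: Δ_1 = 1, Δ_2 = 6, Δ_3 = 8.
All leading principal minors are positive, so by Sylvester's criterion Q is positive definite.

positive definite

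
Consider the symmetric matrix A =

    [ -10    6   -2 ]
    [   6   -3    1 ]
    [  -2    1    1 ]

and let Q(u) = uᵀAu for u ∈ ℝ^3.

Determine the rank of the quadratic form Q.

3

An LDLᵀ factorisation of A has diagonal entries -10, 3/5, 4/3.
That gives 2 positive, 1 negative pivots.
The rank is the number of nonzero pivots: 3.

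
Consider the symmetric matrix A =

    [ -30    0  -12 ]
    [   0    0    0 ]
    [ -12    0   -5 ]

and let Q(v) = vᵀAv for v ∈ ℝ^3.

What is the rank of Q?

2

Row-reducing A symmetrically gives the diagonal entries -30, 0, -1/5.
Counting signs: 2 negative, 1 zero.
The rank is the number of nonzero pivots: 2.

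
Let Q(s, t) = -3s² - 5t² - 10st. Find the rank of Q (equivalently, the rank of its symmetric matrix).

Write A = [[-3, -5], [-5, -5]].
Row-reducing A symmetrically gives the diagonal entries -3, 10/3.
That gives 1 positive, 1 negative pivots.
The rank is the number of nonzero pivots: 2.

2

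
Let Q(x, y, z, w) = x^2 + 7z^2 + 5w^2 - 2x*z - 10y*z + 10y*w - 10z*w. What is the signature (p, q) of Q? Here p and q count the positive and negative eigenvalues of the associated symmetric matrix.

(3, 1)

The symmetric matrix is A = [[1, 0, -1, 0], [0, 0, -5, 5], [-1, -5, 7, -5], [0, 5, -5, 5]].
By Sylvester's law of inertia any congruent diagonalization of A has 3 positive, 1 negative and 0 zero entries.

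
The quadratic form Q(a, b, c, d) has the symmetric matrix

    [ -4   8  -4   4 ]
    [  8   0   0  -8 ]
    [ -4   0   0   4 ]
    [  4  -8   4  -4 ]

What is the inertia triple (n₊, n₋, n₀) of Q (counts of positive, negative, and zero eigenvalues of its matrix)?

(1, 1, 2)

Row-reducing A symmetrically gives the diagonal entries -4, 16, 0, 0.
Counting signs: 1 positive, 1 negative, 2 zero.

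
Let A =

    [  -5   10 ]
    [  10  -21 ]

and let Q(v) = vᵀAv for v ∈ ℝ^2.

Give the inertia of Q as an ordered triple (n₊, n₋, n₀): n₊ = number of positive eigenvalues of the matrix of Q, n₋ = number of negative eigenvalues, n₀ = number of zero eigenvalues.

An LDLᵀ factorisation of A has diagonal entries -5, -1.
That gives 2 negative pivots.

(0, 2, 0)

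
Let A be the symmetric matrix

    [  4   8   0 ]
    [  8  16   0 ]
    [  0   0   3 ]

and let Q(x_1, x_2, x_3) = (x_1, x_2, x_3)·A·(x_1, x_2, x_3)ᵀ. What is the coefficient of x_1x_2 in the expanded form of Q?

16

The coefficient of x_1x_2 is A[1,2] + A[2,1] = 2·8 = 16.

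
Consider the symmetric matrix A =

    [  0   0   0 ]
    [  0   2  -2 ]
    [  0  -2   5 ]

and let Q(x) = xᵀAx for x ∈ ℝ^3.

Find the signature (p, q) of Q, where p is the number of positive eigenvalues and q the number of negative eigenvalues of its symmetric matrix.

Symmetric row and column elimination reduces A to a congruent diagonal form with pivots 0, 2, 3.
That gives 2 positive, 1 zero pivots.

(2, 0)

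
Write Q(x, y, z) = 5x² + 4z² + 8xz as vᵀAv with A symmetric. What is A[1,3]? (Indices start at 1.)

The coefficient of x·z in Q is 8. For a symmetric A this equals A[1,3] + A[3,1] = 2·A[1,3].
So A[1,3] = 8/2 = 4.

4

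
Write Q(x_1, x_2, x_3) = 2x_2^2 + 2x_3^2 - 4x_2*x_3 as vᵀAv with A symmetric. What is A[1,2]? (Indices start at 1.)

0

The coefficient of x_1·x_2 in Q is 0. For a symmetric A this equals A[1,2] + A[2,1] = 2·A[1,2].
So A[1,2] = 0/2 = 0.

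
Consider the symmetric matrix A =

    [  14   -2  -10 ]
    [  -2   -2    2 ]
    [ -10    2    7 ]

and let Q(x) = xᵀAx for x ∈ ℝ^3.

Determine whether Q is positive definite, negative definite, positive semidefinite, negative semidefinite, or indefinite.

Applying the same elementary operations to the rows and columns of A produces a congruent diagonal matrix with entries 14, -16/7, 0.
So there are 1 positive, 1 negative, 1 zero pivots.
Hence Q is indefinite.

indefinite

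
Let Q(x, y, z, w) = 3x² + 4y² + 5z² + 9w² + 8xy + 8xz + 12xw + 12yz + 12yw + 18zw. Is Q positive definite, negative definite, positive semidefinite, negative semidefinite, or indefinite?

The associated matrix is A = [[3, 4, 4, 6], [4, 4, 6, 6], [4, 6, 5, 9], [6, 6, 9, 9]].
Applying the same elementary operations to the rows and columns of A produces a congruent diagonal matrix with entries 3, -4/3, 0, 0.
That gives 1 positive, 1 negative, 2 zero pivots.
Hence Q is indefinite.

indefinite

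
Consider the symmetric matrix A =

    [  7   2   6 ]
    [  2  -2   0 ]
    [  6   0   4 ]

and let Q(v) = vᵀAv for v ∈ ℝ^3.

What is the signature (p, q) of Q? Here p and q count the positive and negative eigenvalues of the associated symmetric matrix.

(1, 1)

Symmetric row and column elimination reduces A to a congruent diagonal form with pivots 7, -18/7, 0.
So there are 1 positive, 1 negative, 1 zero pivots.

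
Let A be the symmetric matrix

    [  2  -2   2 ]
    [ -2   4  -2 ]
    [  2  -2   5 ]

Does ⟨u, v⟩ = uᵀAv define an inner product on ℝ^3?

Leading principal minors: Δ_1 = 2, Δ_2 = 4, Δ_3 = 12.
All leading principal minors are positive, so by Sylvester's criterion Q is positive definite.
⟨·,·⟩ is an inner product exactly when A is positive definite.

yes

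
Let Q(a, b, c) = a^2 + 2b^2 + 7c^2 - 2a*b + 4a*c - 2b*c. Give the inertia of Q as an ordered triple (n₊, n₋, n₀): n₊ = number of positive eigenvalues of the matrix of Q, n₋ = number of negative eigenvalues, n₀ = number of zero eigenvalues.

The symmetric matrix is A = [[1, -1, 2], [-1, 2, -1], [2, -1, 7]].
Applying the same elementary operations to the rows and columns of A produces a congruent diagonal matrix with entries 1, 1, 2.
Counting signs: 3 positive.

(3, 0, 0)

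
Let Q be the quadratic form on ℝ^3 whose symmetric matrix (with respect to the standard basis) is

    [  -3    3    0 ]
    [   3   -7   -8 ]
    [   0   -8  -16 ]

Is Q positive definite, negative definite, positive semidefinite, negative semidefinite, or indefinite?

negative semidefinite

Row-reducing A symmetrically gives the diagonal entries -3, -4, 0.
That gives 2 negative, 1 zero pivots.
Hence Q is negative semidefinite.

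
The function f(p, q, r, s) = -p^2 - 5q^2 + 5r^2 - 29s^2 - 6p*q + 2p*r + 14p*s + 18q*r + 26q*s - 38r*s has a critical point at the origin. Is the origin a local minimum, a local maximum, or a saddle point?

The Hessian at the origin is H = [[-2, -6, 2, 14], [-6, -10, 18, 26], [2, 18, 10, -38], [14, 26, -38, -58]].
Row-reducing H symmetrically gives the diagonal entries -2, 8, -6, 8.
Counting signs: 2 positive, 2 negative.
H is indefinite, so the origin is a saddle point.

saddle point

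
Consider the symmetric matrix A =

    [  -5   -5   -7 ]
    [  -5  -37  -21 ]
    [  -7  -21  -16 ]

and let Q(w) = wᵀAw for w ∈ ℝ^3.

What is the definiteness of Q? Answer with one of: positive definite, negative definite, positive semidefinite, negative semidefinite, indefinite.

negative definite

Applying the same elementary operations to the rows and columns of A produces a congruent diagonal matrix with entries -5, -32, -3/40.
Counting signs: 3 negative.
Hence Q is negative definite.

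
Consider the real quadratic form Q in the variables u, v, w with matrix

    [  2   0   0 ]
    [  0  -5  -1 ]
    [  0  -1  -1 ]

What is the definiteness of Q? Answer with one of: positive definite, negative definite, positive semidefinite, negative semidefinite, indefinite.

Applying the same elementary operations to the rows and columns of A produces a congruent diagonal matrix with entries 2, -5, -4/5.
So there are 1 positive, 2 negative pivots.
Hence Q is indefinite.

indefinite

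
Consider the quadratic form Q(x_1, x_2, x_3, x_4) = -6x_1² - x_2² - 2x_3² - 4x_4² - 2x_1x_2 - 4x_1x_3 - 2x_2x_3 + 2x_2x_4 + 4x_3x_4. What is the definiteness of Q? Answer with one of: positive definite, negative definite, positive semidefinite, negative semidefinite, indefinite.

The symmetric matrix is A = [[-6, -1, -2, 0], [-1, -1, -1, 1], [-2, -1, -2, 2], [0, 1, 2, -4]].
An LDLᵀ factorisation of A has diagonal entries -6, -5/6, -4/5, -1.
That gives 4 negative pivots.
Hence Q is negative definite.

negative definite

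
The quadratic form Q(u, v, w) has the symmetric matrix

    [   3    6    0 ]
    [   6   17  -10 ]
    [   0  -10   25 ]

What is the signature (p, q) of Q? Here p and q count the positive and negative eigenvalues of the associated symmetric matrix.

(3, 0)

Symmetric row and column elimination reduces A to a congruent diagonal form with pivots 3, 5, 5.
That gives 3 positive pivots.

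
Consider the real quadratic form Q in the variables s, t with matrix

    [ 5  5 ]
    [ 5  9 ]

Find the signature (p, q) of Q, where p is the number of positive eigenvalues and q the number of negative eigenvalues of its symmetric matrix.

(2, 0)

An LDLᵀ factorisation of A has diagonal entries 5, 4.
Counting signs: 2 positive.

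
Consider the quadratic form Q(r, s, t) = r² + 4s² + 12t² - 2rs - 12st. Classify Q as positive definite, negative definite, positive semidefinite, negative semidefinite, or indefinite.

Write A = [[1, -1, 0], [-1, 4, -6], [0, -6, 12]].
Row-reducing A symmetrically gives the diagonal entries 1, 3, 0.
That gives 2 positive, 1 zero pivots.
Hence Q is positive semidefinite.

positive semidefinite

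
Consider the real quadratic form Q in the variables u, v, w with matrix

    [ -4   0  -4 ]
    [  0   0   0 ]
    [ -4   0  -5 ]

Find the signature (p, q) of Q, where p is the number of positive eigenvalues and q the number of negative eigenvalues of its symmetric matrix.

(0, 2)

Symmetric row and column elimination reduces A to a congruent diagonal form with pivots -4, 0, -1.
So there are 2 negative, 1 zero pivots.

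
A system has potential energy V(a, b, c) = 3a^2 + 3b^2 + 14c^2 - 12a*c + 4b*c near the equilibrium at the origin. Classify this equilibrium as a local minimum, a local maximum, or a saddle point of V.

local minimum

The Hessian at the origin is H = [[6, 0, -12], [0, 6, 4], [-12, 4, 28]].
Symmetric row and column elimination reduces H to a congruent diagonal form with pivots 6, 6, 4/3.
Counting signs: 3 positive.
H is positive definite, so the origin is a strict local minimum.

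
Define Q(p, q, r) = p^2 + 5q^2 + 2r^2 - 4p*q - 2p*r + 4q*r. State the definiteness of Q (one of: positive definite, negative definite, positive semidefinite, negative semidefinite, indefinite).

positive definite

The associated matrix is A = [[1, -2, -1], [-2, 5, 2], [-1, 2, 2]].
An LDLᵀ factorisation of A has diagonal entries 1, 1, 1.
Counting signs: 3 positive.
Hence Q is positive definite.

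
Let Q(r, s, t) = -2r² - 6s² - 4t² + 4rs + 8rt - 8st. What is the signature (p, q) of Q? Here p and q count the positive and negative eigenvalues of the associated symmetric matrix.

The associated matrix is A = [[-2, 2, 4], [2, -6, -4], [4, -4, -4]].
Congruent diagonalization of A (simultaneous row and column reduction) yields pivots -2, -4, 4.
Counting signs: 1 positive, 2 negative.

(1, 2)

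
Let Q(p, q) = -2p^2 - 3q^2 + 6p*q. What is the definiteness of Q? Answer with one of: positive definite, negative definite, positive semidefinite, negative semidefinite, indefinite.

The symmetric matrix of Q is [[-2, 3], [3, -3]].
For the 2×2 matrix [[-2, 3], [3, -3]]: det = -2·-3 − (3)² = -3, trace = -5.
det < 0 so the eigenvalues have opposite signs; the form is indefinite.

indefinite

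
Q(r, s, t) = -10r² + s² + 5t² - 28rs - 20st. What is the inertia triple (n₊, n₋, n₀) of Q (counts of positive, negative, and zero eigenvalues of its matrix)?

(2, 1, 0)

Write A = [[-10, -14, 0], [-14, 1, -10], [0, -10, 5]].
Row-reducing A symmetrically gives the diagonal entries -10, 103/5, 15/103.
So there are 2 positive, 1 negative pivots.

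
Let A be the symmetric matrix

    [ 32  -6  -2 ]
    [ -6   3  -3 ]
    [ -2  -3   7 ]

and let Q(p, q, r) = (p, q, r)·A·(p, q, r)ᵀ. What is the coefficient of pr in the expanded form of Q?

-4

The coefficient of pr is A[1,3] + A[3,1] = 2·(-2) = -4.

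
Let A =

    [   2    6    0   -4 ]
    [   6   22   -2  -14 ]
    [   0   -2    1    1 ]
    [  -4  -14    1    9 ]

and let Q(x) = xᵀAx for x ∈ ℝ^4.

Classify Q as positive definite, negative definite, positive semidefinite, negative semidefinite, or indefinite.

positive semidefinite

Row-reducing A symmetrically gives the diagonal entries 2, 4, 0, 0.
So there are 2 positive, 2 zero pivots.
Hence Q is positive semidefinite.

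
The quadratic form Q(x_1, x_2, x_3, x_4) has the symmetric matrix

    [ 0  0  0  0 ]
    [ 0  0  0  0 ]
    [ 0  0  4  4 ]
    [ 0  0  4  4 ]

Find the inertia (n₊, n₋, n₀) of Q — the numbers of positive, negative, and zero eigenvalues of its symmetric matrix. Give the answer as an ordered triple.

(1, 0, 3)

Symmetric row and column elimination reduces A to a congruent diagonal form with pivots 0, 0, 4, 0.
That gives 1 positive, 3 zero pivots.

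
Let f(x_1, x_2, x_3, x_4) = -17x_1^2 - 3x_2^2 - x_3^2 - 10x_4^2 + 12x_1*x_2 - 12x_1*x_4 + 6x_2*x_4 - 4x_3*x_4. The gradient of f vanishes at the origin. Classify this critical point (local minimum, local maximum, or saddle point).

The Hessian at the origin is H = [[-34, 12, 0, -12], [12, -6, 0, 6], [0, 0, -2, -4], [-12, 6, -4, -20]].
Symmetric row and column elimination reduces H to a congruent diagonal form with pivots -34, -30/17, -2, -6.
That gives 4 negative pivots.
H is negative definite, so the origin is a strict local maximum.

local maximum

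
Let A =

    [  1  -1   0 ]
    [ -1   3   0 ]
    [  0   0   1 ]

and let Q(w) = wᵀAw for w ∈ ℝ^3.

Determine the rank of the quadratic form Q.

Symmetric row and column elimination reduces A to a congruent diagonal form with pivots 1, 2, 1.
So there are 3 positive pivots.
The rank is the number of nonzero pivots: 3.

3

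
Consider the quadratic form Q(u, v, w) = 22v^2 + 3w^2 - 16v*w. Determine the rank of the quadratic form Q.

Write A = [[0, 0, 0], [0, 22, -8], [0, -8, 3]].
Symmetric row and column elimination reduces A to a congruent diagonal form with pivots 0, 22, 1/11.
Counting signs: 2 positive, 1 zero.
The rank is the number of nonzero pivots: 2.

2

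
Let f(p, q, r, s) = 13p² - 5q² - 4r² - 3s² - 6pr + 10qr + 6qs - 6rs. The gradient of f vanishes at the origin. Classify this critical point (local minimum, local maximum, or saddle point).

saddle point

The Hessian at the origin is H = [[26, 0, -6, 0], [0, -10, 10, 6], [-6, 10, -8, -6], [0, 6, -6, -6]].
Row-reducing H symmetrically gives the diagonal entries 26, -10, 8/13, -12/5.
That gives 2 positive, 2 negative pivots.
H is indefinite, so the origin is a saddle point.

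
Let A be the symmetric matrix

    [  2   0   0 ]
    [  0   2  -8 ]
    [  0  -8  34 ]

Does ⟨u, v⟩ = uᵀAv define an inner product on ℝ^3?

Congruent diagonalization of A (simultaneous row and column reduction) yields pivots 2, 2, 2.
Counting signs: 3 positive.
Hence Q is positive definite.
⟨·,·⟩ is an inner product exactly when A is positive definite.

yes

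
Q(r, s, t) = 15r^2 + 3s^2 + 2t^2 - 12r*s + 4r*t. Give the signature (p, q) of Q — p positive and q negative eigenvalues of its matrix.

(3, 0)

The associated matrix is A = [[15, -6, 2], [-6, 3, 0], [2, 0, 2]].
An LDLᵀ factorisation of A has diagonal entries 15, 3/5, 2/3.
Counting signs: 3 positive.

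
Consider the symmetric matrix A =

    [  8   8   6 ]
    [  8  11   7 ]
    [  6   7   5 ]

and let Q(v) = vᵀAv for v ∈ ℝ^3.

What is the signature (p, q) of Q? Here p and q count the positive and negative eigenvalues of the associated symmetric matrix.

(3, 0)

Symmetric row and column elimination reduces A to a congruent diagonal form with pivots 8, 3, 1/6.
That gives 3 positive pivots.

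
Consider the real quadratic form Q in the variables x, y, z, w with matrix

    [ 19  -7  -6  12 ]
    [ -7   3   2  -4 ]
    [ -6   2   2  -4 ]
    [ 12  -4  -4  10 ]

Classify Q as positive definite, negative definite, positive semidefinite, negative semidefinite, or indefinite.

positive semidefinite

Symmetric row and column elimination reduces A to a congruent diagonal form with pivots 19, 8/19, 0, 2.
Counting signs: 3 positive, 1 zero.
Hence Q is positive semidefinite.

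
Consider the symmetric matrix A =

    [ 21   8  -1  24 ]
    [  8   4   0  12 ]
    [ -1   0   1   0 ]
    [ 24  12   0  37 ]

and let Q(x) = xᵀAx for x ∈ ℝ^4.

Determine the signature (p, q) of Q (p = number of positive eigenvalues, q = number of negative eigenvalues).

Applying the same elementary operations to the rows and columns of A produces a congruent diagonal matrix with entries 21, 20/21, 4/5, 1.
So there are 4 positive pivots.

(4, 0)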